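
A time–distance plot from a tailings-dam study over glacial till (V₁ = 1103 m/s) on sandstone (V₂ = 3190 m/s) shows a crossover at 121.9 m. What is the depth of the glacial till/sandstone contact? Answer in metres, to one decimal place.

h = (x_cross/2)·√((V₂−V₁)/(V₂+V₁)).
(V₂−V₁)/(V₂+V₁) = (3190−1103)/(3190+1103) = 0.4861; √ = 0.6972.
h = (121.9/2)·0.6972 = 42.50 m.

42.5 m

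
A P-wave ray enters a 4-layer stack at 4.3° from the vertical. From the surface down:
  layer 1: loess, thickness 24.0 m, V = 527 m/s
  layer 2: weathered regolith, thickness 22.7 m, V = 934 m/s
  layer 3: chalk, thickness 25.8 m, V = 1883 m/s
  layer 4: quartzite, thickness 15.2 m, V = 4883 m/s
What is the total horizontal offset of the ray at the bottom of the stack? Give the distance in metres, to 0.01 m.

26.70 m

Apply Snell's law at each interface; in layer i the horizontal offset is hᵢ·tan θᵢ.
Layer 1: θ = 4.30°; offset = 24.0·tan 4.30° = 1.8046 m.
Layer 2: sin θ = 934·sin 4.3°/527 = 0.1329, θ = 7.64°; offset = 22.7·tan 7.64° = 3.0435 m.
Layer 3: sin θ = 1883·sin 4.3°/527 = 0.2679, θ = 15.54°; offset = 25.8·tan 15.54° = 7.1741 m.
Layer 4: sin θ = 4883·sin 4.3°/527 = 0.6947, θ = 44.01°; offset = 15.2·tan 44.01° = 14.6813 m.
Summing the layer offsets gives 26.7035 m.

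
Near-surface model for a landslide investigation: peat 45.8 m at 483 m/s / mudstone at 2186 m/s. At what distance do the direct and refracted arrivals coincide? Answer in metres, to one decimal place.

x_cross = 2h·√((V₂+V₁)/(V₂−V₁)).
(V₂+V₁)/(V₂−V₁) = (2186+483)/(2186−483) = 1.5672; √ = 1.2519.
x_cross = 2·45.8·1.2519 = 114.67 m.

114.7 m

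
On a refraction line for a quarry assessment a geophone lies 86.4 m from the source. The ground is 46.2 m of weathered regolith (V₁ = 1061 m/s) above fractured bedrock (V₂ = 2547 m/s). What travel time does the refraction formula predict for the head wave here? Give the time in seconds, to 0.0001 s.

0.1131 s

θ_c = arcsin(V₁/V₂) = arcsin(1061/2547) = 24.62°, cos θ_c = 0.9091.
Intercept time tᵢ = 2h cos θ_c / V₁ = 2·46.2·0.9091/1061 = 0.07917 s.
t = x/V₂ + tᵢ = 86.4/2547 + 0.07917 = 0.11309 s.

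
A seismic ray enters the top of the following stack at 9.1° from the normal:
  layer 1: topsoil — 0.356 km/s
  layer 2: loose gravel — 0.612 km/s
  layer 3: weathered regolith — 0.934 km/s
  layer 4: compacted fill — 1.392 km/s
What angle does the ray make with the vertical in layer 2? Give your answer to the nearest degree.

Snell's law across each interface conserves sin θ / V, so sin θ_2 = V_2·sin θ₁/V₁.
sin θ_2 = 0.612 × sin 9.1° / 0.356 = 0.2719.
θ_2 = arcsin 0.2719 = 15.78°.

16°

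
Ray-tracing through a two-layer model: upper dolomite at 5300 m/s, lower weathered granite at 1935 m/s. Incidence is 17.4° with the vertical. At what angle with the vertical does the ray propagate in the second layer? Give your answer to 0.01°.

sin θ₁/V₁ = sin θ₂/V₂ ⇒ sin θ₂ = 1935·sin 17.4°/5300 = 1935·0.2990/5300 = 0.1092.
θ₂ = arcsin 0.1092 = 6.27° from the normal.

6.27°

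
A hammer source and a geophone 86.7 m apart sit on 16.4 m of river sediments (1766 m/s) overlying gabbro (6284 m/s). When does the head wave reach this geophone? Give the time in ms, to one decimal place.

31.6 ms

t = x/V₂ + 2h·√(V₂²−V₁²)/(V₁V₂).
√(V₂²−V₁²) = √(6284²−1766²) = 6030.7 m/s; delay term = 2·16.4·6030.7/(1766·6284) = 0.01782 s.
t = 86.7/6284 + 0.01782 = 0.03162 s.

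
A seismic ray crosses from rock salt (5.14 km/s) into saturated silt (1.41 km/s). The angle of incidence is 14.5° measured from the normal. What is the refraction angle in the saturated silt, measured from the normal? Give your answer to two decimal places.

sin θ₁/V₁ = sin θ₂/V₂ ⇒ sin θ₂ = 1.41·sin 14.5°/5.14 = 1.41·0.2504/5.14 = 0.0687.
θ₂ = sin⁻¹(0.0687) = 3.94° (from vertical).

3.94°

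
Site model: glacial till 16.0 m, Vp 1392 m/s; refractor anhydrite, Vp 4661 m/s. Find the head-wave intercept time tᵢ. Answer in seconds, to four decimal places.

0.0219 s

tᵢ = 2h·√(V₂²−V₁²)/(V₁V₂).
√(V₂²−V₁²) = √(4661²−1392²) = 4448.3 m/s.
tᵢ = 2·16.0·4448.3/(1392·4661) = 0.02194 s.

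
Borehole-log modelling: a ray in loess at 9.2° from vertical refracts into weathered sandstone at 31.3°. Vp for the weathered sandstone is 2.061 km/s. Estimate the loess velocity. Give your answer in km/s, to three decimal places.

0.634 km/s

sin 9.2° = 0.1599; sin 31.3° = 0.5195.
V₁ = V₂·(sin θ₁/sin θ₂) = 2.061·(0.1599/0.5195) = 0.634 km/s.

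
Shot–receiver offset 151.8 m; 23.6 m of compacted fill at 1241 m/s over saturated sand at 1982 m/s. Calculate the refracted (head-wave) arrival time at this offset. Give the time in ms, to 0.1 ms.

t = x/V₂ + 2h·√(V₂²−V₁²)/(V₁V₂).
√(V₂²−V₁²) = √(1982²−1241²) = 1545.4 m/s; delay term = 2·23.6·1545.4/(1241·1982) = 0.02966 s.
t = 151.8/1982 + 0.02966 = 0.10624 s.

106.2 ms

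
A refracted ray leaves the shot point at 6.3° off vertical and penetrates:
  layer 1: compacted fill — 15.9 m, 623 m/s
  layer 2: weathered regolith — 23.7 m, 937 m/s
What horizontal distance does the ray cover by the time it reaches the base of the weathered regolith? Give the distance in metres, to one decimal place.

5.7 m

Ray parameter p = sin 6.3° / 623 m/s = 1.7614e-04 s/m.
Layer 1: θ = 6.30°; offset = 15.9·tan 6.30° = 1.755 m.
Layer 2: sin θ = p·937 = 0.1650 → θ = 9.50°; offset = 23.7·tan 9.50° = 3.966 m.
Total horizontal offset = 5.721 m.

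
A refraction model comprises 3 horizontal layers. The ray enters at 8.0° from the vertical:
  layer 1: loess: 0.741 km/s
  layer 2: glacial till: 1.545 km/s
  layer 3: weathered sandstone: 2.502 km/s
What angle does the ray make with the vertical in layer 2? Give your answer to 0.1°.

Ray parameter p = sin 8.0° / 0.741 = 1.8782e-01 s/km.
sin θ_2 = p·V_2 = 1.8782e-01 × 1.545 = 0.2902.
θ_2 = arcsin 0.2902 = 16.87°.

16.9°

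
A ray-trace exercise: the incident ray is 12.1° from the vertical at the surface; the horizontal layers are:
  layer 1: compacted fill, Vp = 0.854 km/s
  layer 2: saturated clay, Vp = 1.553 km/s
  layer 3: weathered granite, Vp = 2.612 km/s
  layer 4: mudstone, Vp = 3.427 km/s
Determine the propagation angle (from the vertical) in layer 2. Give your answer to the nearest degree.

22°

Snell's law across each interface conserves sin θ / V, so sin θ_2 = V_2·sin θ₁/V₁.
sin θ_2 = 1.553 × sin 12.1° / 0.854 = 0.3812.
θ_2 = arcsin 0.3812 = 22.41°.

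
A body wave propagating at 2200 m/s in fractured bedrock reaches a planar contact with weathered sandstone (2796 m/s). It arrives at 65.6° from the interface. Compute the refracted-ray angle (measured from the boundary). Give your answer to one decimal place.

Convert to the normal: θ₁ = 90° − 65.6° = 24.4°.
sin θ₁/V₁ = sin θ₂/V₂ ⇒ sin θ₂ = 2796·sin 24.4°/2200 = 2796·0.4131/2200 = 0.5250.
θ₂ = arcsin 0.5250 = 31.67° from the normal.
From the interface: 90° − 31.67° = 58.33°.

58.3°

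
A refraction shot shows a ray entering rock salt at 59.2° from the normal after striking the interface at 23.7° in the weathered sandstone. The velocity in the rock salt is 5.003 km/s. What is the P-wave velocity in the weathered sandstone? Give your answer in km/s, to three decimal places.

Snell's law: sin 23.7°/V₁ = sin 59.2°/V₂.
V₁ = V₂·sin 23.7°/sin 59.2° = 5.003 × 0.4679 = 2.341 km/s.

2.341 km/s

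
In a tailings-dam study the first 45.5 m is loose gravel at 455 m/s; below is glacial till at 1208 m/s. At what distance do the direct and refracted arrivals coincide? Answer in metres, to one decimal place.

θ_c = arcsin(455/1208) = 22.13°, so cos θ_c = 0.9264 and tᵢ = 2h cos θ_c/V₁ = 0.1853 s.
At crossover x/V₁ = x/V₂ + tᵢ ⇒ x = tᵢ/(1/V₁ − 1/V₂) = 0.18527/(2.1978e-03 − 8.2781e-04) = 135.24 m.

135.2 m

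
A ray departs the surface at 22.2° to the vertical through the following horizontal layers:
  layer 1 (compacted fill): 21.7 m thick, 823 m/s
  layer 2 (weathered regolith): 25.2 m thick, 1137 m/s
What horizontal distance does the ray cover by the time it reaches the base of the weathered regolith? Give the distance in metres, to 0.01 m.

Ray parameter p = sin 22.2° / 823 m/s = 4.5910e-04 s/m.
Layer 1: θ = 22.20°; offset = 21.7·tan 22.20° = 8.8556 m.
Layer 2: sin θ = p·1137 = 0.5220 → θ = 31.47°; offset = 25.2·tan 31.47° = 15.4223 m.
Σ offsets = 24.2779 m.

24.28 m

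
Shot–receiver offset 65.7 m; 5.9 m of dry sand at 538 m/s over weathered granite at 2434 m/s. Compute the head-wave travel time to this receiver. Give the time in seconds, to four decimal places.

θ_c = arcsin(V₁/V₂) = arcsin(538/2434) = 12.77°, cos θ_c = 0.9753.
Intercept time tᵢ = 2h cos θ_c / V₁ = 2·5.9·0.9753/538 = 0.02139 s.
t = x/V₂ + tᵢ = 65.7/2434 + 0.02139 = 0.04838 s.

0.0484 s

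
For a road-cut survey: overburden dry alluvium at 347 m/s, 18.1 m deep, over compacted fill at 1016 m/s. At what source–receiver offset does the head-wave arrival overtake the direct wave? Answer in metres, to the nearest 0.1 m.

θ_c = arcsin(347/1016) = 19.97°, so cos θ_c = 0.9399 and tᵢ = 2h cos θ_c/V₁ = 0.0980 s.
At crossover x/V₁ = x/V₂ + tᵢ ⇒ x = tᵢ/(1/V₁ − 1/V₂) = 0.09805/(2.8818e-03 − 9.8425e-04) = 51.67 m.

51.7 m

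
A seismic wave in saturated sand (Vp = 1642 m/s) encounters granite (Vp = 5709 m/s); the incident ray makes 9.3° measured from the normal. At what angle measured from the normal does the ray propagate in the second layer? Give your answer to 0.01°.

sin θ₁/V₁ = sin θ₂/V₂ ⇒ sin θ₂ = 5709·sin 9.3°/1642 = 5709·0.1616/1642 = 0.5619.
θ₂ = arcsin 0.5619 = 34.19° from the normal.

34.19°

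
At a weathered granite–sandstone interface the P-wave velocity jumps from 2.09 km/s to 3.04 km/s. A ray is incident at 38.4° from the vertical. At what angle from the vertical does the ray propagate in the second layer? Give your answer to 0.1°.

64.6°

Snell's law: sin θ₂ = (V₂/V₁)·sin θ₁ = (3.04/2.09)·sin 38.4° = 0.9035.
θ₂ = sin⁻¹(0.9035) = 64.62° (from vertical).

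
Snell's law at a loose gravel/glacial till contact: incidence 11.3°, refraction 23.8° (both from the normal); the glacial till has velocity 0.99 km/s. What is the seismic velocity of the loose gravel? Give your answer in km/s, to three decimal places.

Snell's law: sin 11.3°/V₁ = sin 23.8°/V₂.
V₁ = V₂·sin 11.3°/sin 23.8° = 0.99 × 0.4856 = 0.481 km/s.

0.481 km/s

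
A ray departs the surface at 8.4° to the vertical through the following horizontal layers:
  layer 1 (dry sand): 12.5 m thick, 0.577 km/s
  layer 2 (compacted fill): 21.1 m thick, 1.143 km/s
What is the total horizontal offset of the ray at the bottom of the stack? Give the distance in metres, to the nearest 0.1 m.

Apply Snell's law at each interface; in layer i the horizontal offset is hᵢ·tan θᵢ.
Layer 1: θ = 8.40°; offset = 12.5·tan 8.40° = 1.846 m.
Layer 2: sin θ = 1.143·sin 8.4°/0.577 = 0.2894, θ = 16.82°; offset = 21.1·tan 16.82° = 6.379 m.
Σ offsets = 8.225 m.

8.2 m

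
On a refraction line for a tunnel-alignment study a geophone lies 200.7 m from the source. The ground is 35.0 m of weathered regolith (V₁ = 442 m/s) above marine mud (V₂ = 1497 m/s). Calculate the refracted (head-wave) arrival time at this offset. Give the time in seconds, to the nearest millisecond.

0.285 s

t = x/V₂ + 2h·√(V₂²−V₁²)/(V₁V₂).
√(V₂²−V₁²) = √(1497²−442²) = 1430.3 m/s; delay term = 2·35.0·1430.3/(442·1497) = 0.15131 s.
t = 200.7/1497 + 0.15131 = 0.28538 s.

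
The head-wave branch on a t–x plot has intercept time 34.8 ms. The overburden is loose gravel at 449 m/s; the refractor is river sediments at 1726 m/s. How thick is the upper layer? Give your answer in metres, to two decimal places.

h = tᵢ·V₁·V₂ / (2·√(V₂²−V₁²)).
√(V₂²−V₁²) = √(1726² − 449²) = 1666.6 m/s.
h = 0.0348 s × 449 × 1726 / (2 × 1666.6) = 8.09 m.

8.09 m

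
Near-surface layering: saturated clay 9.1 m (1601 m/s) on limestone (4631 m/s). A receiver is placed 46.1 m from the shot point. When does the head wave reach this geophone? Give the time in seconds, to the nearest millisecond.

t = x/V₂ + 2h·√(V₂²−V₁²)/(V₁V₂).
√(V₂²−V₁²) = √(4631²−1601²) = 4345.5 m/s; delay term = 2·9.1·4345.5/(1601·4631) = 0.01067 s.
t = 46.1/4631 + 0.01067 = 0.02062 s.

0.021 s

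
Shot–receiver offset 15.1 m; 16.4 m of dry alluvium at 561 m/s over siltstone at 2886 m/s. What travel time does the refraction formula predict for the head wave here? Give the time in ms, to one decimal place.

62.6 ms

t = x/V₂ + 2h·√(V₂²−V₁²)/(V₁V₂).
√(V₂²−V₁²) = √(2886²−561²) = 2830.9 m/s; delay term = 2·16.4·2830.9/(561·2886) = 0.05735 s.
t = 15.1/2886 + 0.05735 = 0.06258 s.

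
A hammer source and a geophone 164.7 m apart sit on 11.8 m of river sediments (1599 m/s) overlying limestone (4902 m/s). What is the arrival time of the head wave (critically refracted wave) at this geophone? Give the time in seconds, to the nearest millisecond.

t = x/V₂ + 2h·√(V₂²−V₁²)/(V₁V₂).
√(V₂²−V₁²) = √(4902²−1599²) = 4633.9 m/s; delay term = 2·11.8·4633.9/(1599·4902) = 0.01395 s.
t = 164.7/4902 + 0.01395 = 0.04755 s.

0.048 s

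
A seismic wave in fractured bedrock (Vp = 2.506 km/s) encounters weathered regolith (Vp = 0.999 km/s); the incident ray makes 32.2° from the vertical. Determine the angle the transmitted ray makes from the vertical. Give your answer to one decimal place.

12.3°

Snell's law: sin θ₂ = (V₂/V₁)·sin θ₁ = (0.999/2.506)·sin 32.2° = 0.2124.
θ₂ = sin⁻¹(0.2124) = 12.26° (from vertical).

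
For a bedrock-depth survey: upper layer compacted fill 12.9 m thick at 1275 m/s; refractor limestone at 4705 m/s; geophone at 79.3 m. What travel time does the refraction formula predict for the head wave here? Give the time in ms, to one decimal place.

36.3 ms

θ_c = arcsin(V₁/V₂) = arcsin(1275/4705) = 15.72°, cos θ_c = 0.9626.
Intercept time tᵢ = 2h cos θ_c / V₁ = 2·12.9·0.9626/1275 = 0.01948 s.
t = x/V₂ + tᵢ = 79.3/4705 + 0.01948 = 0.03633 s.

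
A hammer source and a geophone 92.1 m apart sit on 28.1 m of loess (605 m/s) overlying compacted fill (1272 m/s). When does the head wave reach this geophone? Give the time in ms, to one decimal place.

154.1 ms

t = x/V₂ + 2h·√(V₂²−V₁²)/(V₁V₂).
√(V₂²−V₁²) = √(1272²−605²) = 1118.9 m/s; delay term = 2·28.1·1118.9/(605·1272) = 0.08171 s.
t = 92.1/1272 + 0.08171 = 0.15412 s.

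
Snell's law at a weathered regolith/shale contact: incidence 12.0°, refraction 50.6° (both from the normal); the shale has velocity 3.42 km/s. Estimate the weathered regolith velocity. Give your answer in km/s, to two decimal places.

Snell's law: sin 12.0°/V₁ = sin 50.6°/V₂.
V₁ = V₂·sin 12.0°/sin 50.6° = 3.42 × 0.2691 = 0.92 km/s.

0.92 km/s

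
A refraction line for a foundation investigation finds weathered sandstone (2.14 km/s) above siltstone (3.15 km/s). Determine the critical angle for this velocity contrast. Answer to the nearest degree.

Critical incidence: sin θ_c = V₁/V₂ = 2.14/3.15 = 0.6794.
θ_c = arcsin 0.6794 = 42.79°.

43°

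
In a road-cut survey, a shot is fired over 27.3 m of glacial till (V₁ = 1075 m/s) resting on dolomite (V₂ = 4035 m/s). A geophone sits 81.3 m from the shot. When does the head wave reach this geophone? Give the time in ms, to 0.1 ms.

θ_c = arcsin(V₁/V₂) = arcsin(1075/4035) = 15.45°, cos θ_c = 0.9639.
Intercept time tᵢ = 2h cos θ_c / V₁ = 2·27.3·0.9639/1075 = 0.04895 s.
t = x/V₂ + tᵢ = 81.3/4035 + 0.04895 = 0.06910 s.

69.1 ms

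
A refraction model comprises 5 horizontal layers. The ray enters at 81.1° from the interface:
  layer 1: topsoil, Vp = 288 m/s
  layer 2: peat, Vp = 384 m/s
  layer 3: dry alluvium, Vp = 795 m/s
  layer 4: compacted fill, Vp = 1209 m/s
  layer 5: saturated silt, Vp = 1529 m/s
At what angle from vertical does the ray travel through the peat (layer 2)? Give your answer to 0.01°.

11.90°

From the normal: θ₁ = 90° − 81.1° = 8.9°.
Snell's law across each interface conserves sin θ / V, so sin θ_2 = V_2·sin θ₁/V₁.
sin θ_2 = 384 × sin 8.9° / 288 = 0.2063.
θ_2 = arcsin 0.2063 = 11.90°.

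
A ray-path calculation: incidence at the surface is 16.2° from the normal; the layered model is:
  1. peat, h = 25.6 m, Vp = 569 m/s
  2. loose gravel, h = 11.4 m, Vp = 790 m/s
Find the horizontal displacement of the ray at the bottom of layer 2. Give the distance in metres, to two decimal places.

12.23 m

p = sin θ₁/V₁ = sin 16.2°/569 = 4.9032e-04 s/m is conserved through the stack.
Layer 1: θ = 16.20°; offset = 25.6·tan 16.20° = 7.4375 m.
Layer 2: sin θ = p·790 = 0.3874 → θ = 22.79°; offset = 11.4·tan 22.79° = 4.7897 m.
Total horizontal offset = 12.2272 m.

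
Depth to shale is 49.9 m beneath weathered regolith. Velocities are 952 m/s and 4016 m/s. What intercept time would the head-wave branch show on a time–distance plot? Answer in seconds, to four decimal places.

θ_c = arcsin(V₁/V₂) = arcsin(952/4016) = 13.71°; cos θ_c = 0.9715.
tᵢ = 2h·cos θ_c / V₁ = 2·49.9·0.9715 / 952 = 0.10184 s.

0.1018 s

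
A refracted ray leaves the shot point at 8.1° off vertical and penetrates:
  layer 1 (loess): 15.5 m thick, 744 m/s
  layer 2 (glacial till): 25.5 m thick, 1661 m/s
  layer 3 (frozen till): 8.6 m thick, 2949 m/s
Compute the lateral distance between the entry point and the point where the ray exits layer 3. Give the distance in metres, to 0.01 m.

Apply Snell's law at each interface; in layer i the horizontal offset is hᵢ·tan θᵢ.
Layer 1: θ = 8.10°; offset = 15.5·tan 8.10° = 2.2060 m.
Layer 2: sin θ = 1661·sin 8.1°/744 = 0.3146, θ = 18.33°; offset = 25.5·tan 18.33° = 8.4504 m.
Layer 3: sin θ = 2949·sin 8.1°/744 = 0.5585, θ = 33.95°; offset = 8.6·tan 33.95° = 5.7902 m.
Total horizontal offset = 16.4466 m.

16.45 m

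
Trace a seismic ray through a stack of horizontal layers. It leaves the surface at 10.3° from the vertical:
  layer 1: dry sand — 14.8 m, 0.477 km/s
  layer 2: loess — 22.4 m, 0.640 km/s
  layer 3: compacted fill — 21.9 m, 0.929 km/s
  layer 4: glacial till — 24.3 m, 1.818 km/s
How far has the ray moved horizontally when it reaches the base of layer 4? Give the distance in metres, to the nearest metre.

Ray parameter p = sin 10.3° / 0.477 km/s = 3.7485e-01 s/km.
Layer 1: θ = 10.30°; offset = 14.8·tan 10.30° = 2.690 m.
Layer 2: sin θ = p·0.640 = 0.2399 → θ = 13.88°; offset = 22.4·tan 13.88° = 5.535 m.
Layer 3: sin θ = p·0.929 = 0.3482 → θ = 20.38°; offset = 21.9·tan 20.38° = 8.136 m.
Layer 4: sin θ = p·1.818 = 0.6815 → θ = 42.96°; offset = 24.3·tan 42.96° = 22.627 m.
Summing the layer offsets gives 38.988 m.

39 m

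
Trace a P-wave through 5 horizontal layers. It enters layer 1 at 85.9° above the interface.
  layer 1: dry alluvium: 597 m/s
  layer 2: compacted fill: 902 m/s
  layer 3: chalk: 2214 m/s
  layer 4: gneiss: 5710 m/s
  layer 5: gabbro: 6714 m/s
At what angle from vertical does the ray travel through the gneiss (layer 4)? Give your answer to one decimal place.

From the normal: θ₁ = 90° − 85.9° = 4.1°.
Ray parameter p = sin 4.1° / 597 = 1.1976e-04 s/m.
sin θ_4 = p·V_4 = 1.1976e-04 × 5710 = 0.6838.
θ_4 = arcsin 0.6838 = 43.14°.

43.1°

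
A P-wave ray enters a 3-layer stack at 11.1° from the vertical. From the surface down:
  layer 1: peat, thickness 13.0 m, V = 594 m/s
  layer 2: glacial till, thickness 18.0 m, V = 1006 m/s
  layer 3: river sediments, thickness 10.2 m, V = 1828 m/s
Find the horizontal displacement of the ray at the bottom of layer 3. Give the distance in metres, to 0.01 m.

16.26 m

Apply Snell's law at each interface; in layer i the horizontal offset is hᵢ·tan θᵢ.
Layer 1: θ = 11.10°; offset = 13.0·tan 11.10° = 2.5505 m.
Layer 2: sin θ = 1006·sin 11.1°/594 = 0.3261, θ = 19.03°; offset = 18.0·tan 19.03° = 6.2083 m.
Layer 3: sin θ = 1828·sin 11.1°/594 = 0.5925, θ = 36.33°; offset = 10.2·tan 36.33° = 7.5016 m.
Total horizontal offset = 16.2604 m.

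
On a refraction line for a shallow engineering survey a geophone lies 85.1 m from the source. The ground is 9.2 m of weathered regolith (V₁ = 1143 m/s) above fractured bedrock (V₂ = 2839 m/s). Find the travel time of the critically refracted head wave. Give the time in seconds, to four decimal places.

θ_c = arcsin(V₁/V₂) = arcsin(1143/2839) = 23.74°, cos θ_c = 0.9154.
Intercept time tᵢ = 2h cos θ_c / V₁ = 2·9.2·0.9154/1143 = 0.01474 s.
t = x/V₂ + tᵢ = 85.1/2839 + 0.01474 = 0.04471 s.

0.0447 s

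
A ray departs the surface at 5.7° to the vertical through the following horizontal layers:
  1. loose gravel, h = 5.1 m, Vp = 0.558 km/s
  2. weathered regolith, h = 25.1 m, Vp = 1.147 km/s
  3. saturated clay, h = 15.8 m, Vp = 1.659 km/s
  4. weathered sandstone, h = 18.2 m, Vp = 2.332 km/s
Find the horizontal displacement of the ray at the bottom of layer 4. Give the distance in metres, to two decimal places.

18.93 m

Ray parameter p = sin 5.7° / 0.558 km/s = 1.7799e-01 s/km.
Layer 1: θ = 5.70°; offset = 5.1·tan 5.70° = 0.5090 m.
Layer 2: sin θ = p·1.147 = 0.2042 → θ = 11.78°; offset = 25.1·tan 11.78° = 5.2346 m.
Layer 3: sin θ = p·1.659 = 0.2953 → θ = 17.17°; offset = 15.8·tan 17.17° = 4.8833 m.
Layer 4: sin θ = p·2.332 = 0.4151 → θ = 24.52°; offset = 18.2·tan 24.52° = 8.3035 m.
Σ offsets = 18.9305 m.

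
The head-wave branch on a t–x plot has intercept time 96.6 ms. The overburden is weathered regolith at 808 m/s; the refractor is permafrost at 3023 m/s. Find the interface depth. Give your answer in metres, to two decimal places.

h = tᵢ·V₁·V₂ / (2·√(V₂²−V₁²)).
√(V₂²−V₁²) = √(3023² − 808²) = 2913.0 m/s.
h = 0.0966 s × 808 × 3023 / (2 × 2913.0) = 40.50 m.

40.50 m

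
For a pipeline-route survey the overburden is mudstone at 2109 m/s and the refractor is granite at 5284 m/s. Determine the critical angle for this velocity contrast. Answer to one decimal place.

23.5°

Critical incidence: sin θ_c = V₁/V₂ = 2109/5284 = 0.3991.
θ_c = arcsin 0.3991 = 23.52°.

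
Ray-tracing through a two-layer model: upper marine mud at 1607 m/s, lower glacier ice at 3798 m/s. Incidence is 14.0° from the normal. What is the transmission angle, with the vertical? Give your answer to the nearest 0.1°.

sin θ₁/V₁ = sin θ₂/V₂ ⇒ sin θ₂ = 3798·sin 14.0°/1607 = 3798·0.2419/1607 = 0.5718.
θ₂ = arcsin 0.5718 = 34.87° from the normal.

34.9°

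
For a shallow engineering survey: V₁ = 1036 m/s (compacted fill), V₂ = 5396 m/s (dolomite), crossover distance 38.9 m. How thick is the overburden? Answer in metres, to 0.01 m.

16.01 m

h = (x_cross/2)·√((V₂−V₁)/(V₂+V₁)).
(V₂−V₁)/(V₂+V₁) = (5396−1036)/(5396+1036) = 0.6779; √ = 0.8233.
h = (38.9/2)·0.8233 = 16.01 m.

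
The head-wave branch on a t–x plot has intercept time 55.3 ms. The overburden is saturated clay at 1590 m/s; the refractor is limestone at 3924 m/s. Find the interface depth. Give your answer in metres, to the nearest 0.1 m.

θ_c = arcsin(1590/3924) = 23.90°; cos θ_c = 0.9142.
tᵢ = 2h cos θ_c/V₁ ⇒ h = tᵢ·V₁/(2 cos θ_c) = 0.0553·1590/(2·0.9142) = 48.09 m.

48.1 m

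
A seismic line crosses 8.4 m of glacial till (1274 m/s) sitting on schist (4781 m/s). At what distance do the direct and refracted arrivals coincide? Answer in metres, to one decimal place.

θ_c = arcsin(1274/4781) = 15.45°, so cos θ_c = 0.9638 and tᵢ = 2h cos θ_c/V₁ = 0.0127 s.
At crossover x/V₁ = x/V₂ + tᵢ ⇒ x = tᵢ/(1/V₁ − 1/V₂) = 0.01271/(7.8493e-04 − 2.0916e-04) = 22.07 m.

22.1 m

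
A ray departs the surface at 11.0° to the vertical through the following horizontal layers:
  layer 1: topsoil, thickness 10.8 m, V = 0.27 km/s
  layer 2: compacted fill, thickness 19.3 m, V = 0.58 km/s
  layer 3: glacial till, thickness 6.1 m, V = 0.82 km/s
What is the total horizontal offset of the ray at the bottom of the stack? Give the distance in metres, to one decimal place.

15.1 m

Apply Snell's law at each interface; in layer i the horizontal offset is hᵢ·tan θᵢ.
Layer 1: θ = 11.00°; offset = 10.8·tan 11.00° = 2.099 m.
Layer 2: sin θ = 0.58·sin 11.0°/0.27 = 0.4099, θ = 24.20°; offset = 19.3·tan 24.20° = 8.673 m.
Layer 3: sin θ = 0.82·sin 11.0°/0.27 = 0.5795, θ = 35.41°; offset = 6.1·tan 35.41° = 4.337 m.
Summing the layer offsets gives 15.110 m.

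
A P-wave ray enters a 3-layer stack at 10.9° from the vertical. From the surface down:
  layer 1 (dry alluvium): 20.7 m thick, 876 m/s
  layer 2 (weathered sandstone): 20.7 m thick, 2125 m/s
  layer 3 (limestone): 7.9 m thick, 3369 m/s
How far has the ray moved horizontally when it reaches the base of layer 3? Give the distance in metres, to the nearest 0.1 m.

23.0 m

Apply Snell's law at each interface; in layer i the horizontal offset is hᵢ·tan θᵢ.
Layer 1: θ = 10.90°; offset = 20.7·tan 10.90° = 3.986 m.
Layer 2: sin θ = 2125·sin 10.9°/876 = 0.4587, θ = 27.30°; offset = 20.7·tan 27.30° = 10.686 m.
Layer 3: sin θ = 3369·sin 10.9°/876 = 0.7272, θ = 46.66°; offset = 7.9·tan 46.66° = 8.370 m.
Total horizontal offset = 23.042 m.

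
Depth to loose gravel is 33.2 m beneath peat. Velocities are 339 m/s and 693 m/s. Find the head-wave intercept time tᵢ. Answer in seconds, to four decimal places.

0.1708 s

tᵢ = 2h·√(V₂²−V₁²)/(V₁V₂).
√(V₂²−V₁²) = √(693²−339²) = 604.4 m/s.
tᵢ = 2·33.2·604.4/(339·693) = 0.17083 s.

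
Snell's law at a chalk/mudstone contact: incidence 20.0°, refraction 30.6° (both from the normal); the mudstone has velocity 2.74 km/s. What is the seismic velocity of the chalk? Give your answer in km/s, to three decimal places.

1.841 km/s

sin 20.0° = 0.3420; sin 30.6° = 0.5090.
V₁ = V₂·(sin θ₁/sin θ₂) = 2.74·(0.3420/0.5090) = 1.841 km/s.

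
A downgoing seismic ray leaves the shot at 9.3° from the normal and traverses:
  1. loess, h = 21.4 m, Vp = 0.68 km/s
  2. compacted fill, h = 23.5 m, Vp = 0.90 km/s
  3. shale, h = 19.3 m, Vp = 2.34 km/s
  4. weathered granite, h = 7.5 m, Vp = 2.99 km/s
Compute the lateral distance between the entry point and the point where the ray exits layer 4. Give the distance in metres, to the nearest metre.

29 m

Ray parameter p = sin 9.3° / 0.68 km/s = 2.3765e-01 s/km.
Layer 1: θ = 9.30°; offset = 21.4·tan 9.30° = 3.504 m.
Layer 2: sin θ = p·0.90 = 0.2139 → θ = 12.35°; offset = 23.5·tan 12.35° = 5.145 m.
Layer 3: sin θ = p·2.34 = 0.5561 → θ = 33.79°; offset = 19.3·tan 33.79° = 12.914 m.
Layer 4: sin θ = p·2.99 = 0.7106 → θ = 45.28°; offset = 7.5·tan 45.28° = 7.574 m.
Summing the layer offsets gives 29.138 m.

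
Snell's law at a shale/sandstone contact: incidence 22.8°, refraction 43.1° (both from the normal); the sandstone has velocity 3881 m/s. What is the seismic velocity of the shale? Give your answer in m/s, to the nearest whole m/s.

2201 m/s

Snell's law: sin 22.8°/V₁ = sin 43.1°/V₂.
V₁ = V₂·sin 22.8°/sin 43.1° = 3881 × 0.5671 = 2201.09 m/s.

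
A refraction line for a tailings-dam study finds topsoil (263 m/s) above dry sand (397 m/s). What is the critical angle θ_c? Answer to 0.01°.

At critical incidence the refracted ray runs along the interface (θ₂ = 90°), so sin θ_c = V₁/V₂.
θ_c = arcsin(263/397) = arcsin 0.6625 = 41.49°.

41.49°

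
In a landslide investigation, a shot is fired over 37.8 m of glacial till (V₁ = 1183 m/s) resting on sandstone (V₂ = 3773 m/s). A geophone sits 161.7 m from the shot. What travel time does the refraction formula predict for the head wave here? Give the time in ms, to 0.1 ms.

103.5 ms

θ_c = arcsin(V₁/V₂) = arcsin(1183/3773) = 18.27°, cos θ_c = 0.9496.
Intercept time tᵢ = 2h cos θ_c / V₁ = 2·37.8·0.9496/1183 = 0.06068 s.
t = x/V₂ + tᵢ = 161.7/3773 + 0.06068 = 0.10354 s.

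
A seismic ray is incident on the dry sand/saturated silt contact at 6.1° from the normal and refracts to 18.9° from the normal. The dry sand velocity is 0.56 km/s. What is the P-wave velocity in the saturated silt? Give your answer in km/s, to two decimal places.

1.71 km/s

sin 6.1° = 0.1063; sin 18.9° = 0.3239.
V₂ = V₁·(sin θ₂/sin θ₁) = 0.56·(0.3239/0.1063) = 1.71 km/s.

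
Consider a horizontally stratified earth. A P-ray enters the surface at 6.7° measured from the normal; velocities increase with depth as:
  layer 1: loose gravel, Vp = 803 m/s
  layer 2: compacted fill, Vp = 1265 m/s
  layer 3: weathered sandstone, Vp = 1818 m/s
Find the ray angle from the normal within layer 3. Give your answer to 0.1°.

15.3°

Snell's law across each interface conserves sin θ / V, so sin θ_3 = V_3·sin θ₁/V₁.
sin θ_3 = 1818 × sin 6.7° / 803 = 0.2641.
θ_3 = 15.32° from the vertical.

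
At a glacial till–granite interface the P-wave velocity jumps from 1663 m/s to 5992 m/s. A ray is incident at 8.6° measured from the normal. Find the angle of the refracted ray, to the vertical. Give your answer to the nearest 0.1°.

32.6°

Snell's law: sin θ₂ = (V₂/V₁)·sin θ₁ = (5992/1663)·sin 8.6° = 0.5388.
θ₂ = arcsin 0.5388 = 32.60° from the normal.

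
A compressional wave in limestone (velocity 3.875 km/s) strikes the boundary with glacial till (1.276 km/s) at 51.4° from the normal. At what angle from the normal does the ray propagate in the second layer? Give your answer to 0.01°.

Snell's law: sin θ₂ = (V₂/V₁)·sin θ₁ = (1.276/3.875)·sin 51.4° = 0.2573.
θ₂ = arcsin 0.2573 = 14.91° from the normal.

14.91°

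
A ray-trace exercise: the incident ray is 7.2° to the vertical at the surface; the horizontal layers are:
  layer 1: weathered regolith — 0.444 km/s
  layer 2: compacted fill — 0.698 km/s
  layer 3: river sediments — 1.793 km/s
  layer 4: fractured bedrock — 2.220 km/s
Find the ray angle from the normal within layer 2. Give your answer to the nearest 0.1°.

Ray parameter p = sin 7.2° / 0.444 = 2.8228e-01 s/km.
sin θ_2 = p·V_2 = 2.8228e-01 × 0.698 = 0.1970.
θ_2 = 11.36° from the vertical.

11.4°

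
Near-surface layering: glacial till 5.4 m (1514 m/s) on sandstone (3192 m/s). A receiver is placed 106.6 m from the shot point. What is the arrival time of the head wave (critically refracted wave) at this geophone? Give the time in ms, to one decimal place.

39.7 ms

θ_c = arcsin(V₁/V₂) = arcsin(1514/3192) = 28.31°, cos θ_c = 0.8804.
Intercept time tᵢ = 2h cos θ_c / V₁ = 2·5.4·0.8804/1514 = 0.00628 s.
t = x/V₂ + tᵢ = 106.6/3192 + 0.00628 = 0.03968 s.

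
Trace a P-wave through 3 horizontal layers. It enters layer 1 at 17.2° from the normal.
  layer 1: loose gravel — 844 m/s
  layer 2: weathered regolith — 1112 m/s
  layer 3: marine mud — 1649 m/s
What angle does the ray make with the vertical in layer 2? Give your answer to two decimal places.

Snell's law across each interface conserves sin θ / V, so sin θ_2 = V_2·sin θ₁/V₁.
sin θ_2 = 1112 × sin 17.2° / 844 = 0.3896.
θ_2 = arcsin 0.3896 = 22.93°.

22.93°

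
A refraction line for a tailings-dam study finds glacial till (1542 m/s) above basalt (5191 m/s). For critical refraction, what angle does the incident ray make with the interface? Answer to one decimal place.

72.7°

Critical incidence: sin θ_c = V₁/V₂ = 1542/5191 = 0.2971.
θ_c = arcsin 0.2971 = 17.28°.
Measured from the interface: 90° − 17.28° = 72.72°.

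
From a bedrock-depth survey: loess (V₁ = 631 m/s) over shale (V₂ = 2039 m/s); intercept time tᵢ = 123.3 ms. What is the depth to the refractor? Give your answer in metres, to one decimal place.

θ_c = arcsin(631/2039) = 18.03°; cos θ_c = 0.9509.
tᵢ = 2h cos θ_c/V₁ ⇒ h = tᵢ·V₁/(2 cos θ_c) = 0.1233·631/(2·0.9509) = 40.91 m.

40.9 m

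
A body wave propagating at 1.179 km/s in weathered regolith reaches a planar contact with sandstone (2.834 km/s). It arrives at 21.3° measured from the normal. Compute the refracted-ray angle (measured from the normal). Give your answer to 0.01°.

sin θ₁/V₁ = sin θ₂/V₂ ⇒ sin θ₂ = 2.834·sin 21.3°/1.179 = 2.834·0.3633/1.179 = 0.8732.
θ₂ = sin⁻¹(0.8732) = 60.83° (from vertical).

60.83°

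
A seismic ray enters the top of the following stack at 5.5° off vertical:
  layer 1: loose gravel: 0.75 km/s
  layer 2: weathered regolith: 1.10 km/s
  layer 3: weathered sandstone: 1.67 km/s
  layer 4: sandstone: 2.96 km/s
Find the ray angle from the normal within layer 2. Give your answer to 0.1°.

8.1°

Snell's law across each interface conserves sin θ / V, so sin θ_2 = V_2·sin θ₁/V₁.
sin θ_2 = 1.10 × sin 5.5° / 0.75 = 0.1406.
θ_2 = arcsin 0.1406 = 8.08°.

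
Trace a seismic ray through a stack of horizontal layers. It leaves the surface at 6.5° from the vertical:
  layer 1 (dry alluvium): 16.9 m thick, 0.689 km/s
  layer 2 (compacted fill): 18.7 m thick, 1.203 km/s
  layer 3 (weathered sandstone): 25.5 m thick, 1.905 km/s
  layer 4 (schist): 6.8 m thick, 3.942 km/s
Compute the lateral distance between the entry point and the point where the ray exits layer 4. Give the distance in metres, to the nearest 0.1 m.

19.9 m

p = sin θ₁/V₁ = sin 6.5°/0.689 = 1.6430e-01 s/km is conserved through the stack.
Layer 1: θ = 6.50°; offset = 16.9·tan 6.50° = 1.926 m.
Layer 2: sin θ = p·1.203 = 0.1977 → θ = 11.40°; offset = 18.7·tan 11.40° = 3.771 m.
Layer 3: sin θ = p·1.905 = 0.3130 → θ = 18.24°; offset = 25.5·tan 18.24° = 8.404 m.
Layer 4: sin θ = p·3.942 = 0.6477 → θ = 40.37°; offset = 6.8·tan 40.37° = 5.780 m.
Summing the layer offsets gives 19.880 m.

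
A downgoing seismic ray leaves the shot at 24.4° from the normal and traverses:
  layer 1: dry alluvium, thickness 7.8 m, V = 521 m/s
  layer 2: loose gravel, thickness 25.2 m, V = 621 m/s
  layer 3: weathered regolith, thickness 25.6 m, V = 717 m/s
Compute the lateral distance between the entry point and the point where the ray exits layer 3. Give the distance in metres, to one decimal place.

Ray parameter p = sin 24.4° / 521 m/s = 7.9291e-04 s/m.
Layer 1: θ = 24.40°; offset = 7.8·tan 24.40° = 3.538 m.
Layer 2: sin θ = p·621 = 0.4924 → θ = 29.50°; offset = 25.2·tan 29.50° = 14.256 m.
Layer 3: sin θ = p·717 = 0.5685 → θ = 34.65°; offset = 25.6·tan 34.65° = 17.691 m.
Total horizontal offset = 35.486 m.

35.5 m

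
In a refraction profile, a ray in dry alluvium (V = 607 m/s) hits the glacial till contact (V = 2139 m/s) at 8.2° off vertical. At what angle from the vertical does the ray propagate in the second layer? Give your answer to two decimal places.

30.17°

sin θ₁/V₁ = sin θ₂/V₂ ⇒ sin θ₂ = 2139·sin 8.2°/607 = 2139·0.1426/607 = 0.5026.
θ₂ = arcsin 0.5026 = 30.17° from the normal.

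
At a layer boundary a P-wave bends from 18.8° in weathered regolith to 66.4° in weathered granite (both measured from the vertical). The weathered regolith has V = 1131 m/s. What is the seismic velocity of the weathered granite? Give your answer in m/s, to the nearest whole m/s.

sin 18.8° = 0.3223; sin 66.4° = 0.9164.
V₂ = V₁·(sin θ₂/sin θ₁) = 1131·(0.9164/0.3223) = 3216.00 m/s.

3216 m/s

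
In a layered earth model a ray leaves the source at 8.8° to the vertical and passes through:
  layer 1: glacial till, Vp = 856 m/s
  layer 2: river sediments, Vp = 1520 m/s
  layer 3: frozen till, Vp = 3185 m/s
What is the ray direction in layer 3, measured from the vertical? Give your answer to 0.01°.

34.70°

Ray parameter p = sin 8.8° / 856 = 1.7872e-04 s/m.
sin θ_3 = p·V_3 = 1.7872e-04 × 3185 = 0.5692.
θ_3 = arcsin 0.5692 = 34.70°.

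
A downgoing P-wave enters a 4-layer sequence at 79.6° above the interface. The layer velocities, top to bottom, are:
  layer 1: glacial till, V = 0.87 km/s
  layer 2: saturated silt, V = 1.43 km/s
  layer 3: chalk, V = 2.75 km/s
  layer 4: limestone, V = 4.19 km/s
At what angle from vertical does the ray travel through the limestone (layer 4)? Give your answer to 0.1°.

60.4°

From the normal: θ₁ = 90° − 79.6° = 10.4°.
Snell's law across each interface conserves sin θ / V, so sin θ_4 = V_4·sin θ₁/V₁.
sin θ_4 = 4.19 × sin 10.4° / 0.87 = 0.8694.
θ_4 = 60.39° from the vertical.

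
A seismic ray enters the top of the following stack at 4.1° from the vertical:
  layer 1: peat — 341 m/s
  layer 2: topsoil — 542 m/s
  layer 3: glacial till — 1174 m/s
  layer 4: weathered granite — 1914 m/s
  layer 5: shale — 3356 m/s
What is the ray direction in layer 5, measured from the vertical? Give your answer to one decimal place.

Ray parameter p = sin 4.1° / 341 = 2.0967e-04 s/m.
sin θ_5 = p·V_5 = 2.0967e-04 × 3356 = 0.7037.
θ_5 = 44.72° from the vertical.

44.7°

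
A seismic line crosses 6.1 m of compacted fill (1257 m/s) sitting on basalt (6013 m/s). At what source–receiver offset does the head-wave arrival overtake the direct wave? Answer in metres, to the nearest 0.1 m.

15.1 m

x_cross = 2h·√((V₂+V₁)/(V₂−V₁)).
(V₂+V₁)/(V₂−V₁) = (6013+1257)/(6013−1257) = 1.5286; √ = 1.2364.
x_cross = 2·6.1·1.2364 = 15.08 m.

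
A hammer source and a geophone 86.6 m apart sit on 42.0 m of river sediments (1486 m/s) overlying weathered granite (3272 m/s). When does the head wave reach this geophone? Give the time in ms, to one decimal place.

76.8 ms

t = x/V₂ + 2h·√(V₂²−V₁²)/(V₁V₂).
√(V₂²−V₁²) = √(3272²−1486²) = 2915.1 m/s; delay term = 2·42.0·2915.1/(1486·3272) = 0.05036 s.
t = 86.6/3272 + 0.05036 = 0.07683 s.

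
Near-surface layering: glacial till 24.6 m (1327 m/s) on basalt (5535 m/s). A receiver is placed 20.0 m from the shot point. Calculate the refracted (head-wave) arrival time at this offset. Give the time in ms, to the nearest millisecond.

40 ms

θ_c = arcsin(V₁/V₂) = arcsin(1327/5535) = 13.87°, cos θ_c = 0.9708.
Intercept time tᵢ = 2h cos θ_c / V₁ = 2·24.6·0.9708/1327 = 0.03599 s.
t = x/V₂ + tᵢ = 20.0/5535 + 0.03599 = 0.03961 s.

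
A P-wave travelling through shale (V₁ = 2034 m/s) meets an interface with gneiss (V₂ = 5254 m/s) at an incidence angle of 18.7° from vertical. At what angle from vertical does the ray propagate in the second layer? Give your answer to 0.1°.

55.9°

Snell's law: sin θ₂ = (V₂/V₁)·sin θ₁ = (5254/2034)·sin 18.7° = 0.8282.
θ₂ = arcsin 0.8282 = 55.91° from the normal.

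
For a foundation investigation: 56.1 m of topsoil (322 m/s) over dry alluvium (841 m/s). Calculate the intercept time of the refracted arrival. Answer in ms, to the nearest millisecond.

322 ms

θ_c = arcsin(V₁/V₂) = arcsin(322/841) = 22.51°; cos θ_c = 0.9238.
tᵢ = 2h·cos θ_c / V₁ = 2·56.1·0.9238 / 322 = 0.32190 s.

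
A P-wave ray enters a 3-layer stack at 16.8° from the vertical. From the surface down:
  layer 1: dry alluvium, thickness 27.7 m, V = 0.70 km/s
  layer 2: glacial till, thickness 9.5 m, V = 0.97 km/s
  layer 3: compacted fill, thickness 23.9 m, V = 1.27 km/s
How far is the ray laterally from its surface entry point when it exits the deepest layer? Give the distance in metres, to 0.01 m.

27.23 m

p = sin θ₁/V₁ = sin 16.8°/0.70 = 4.1290e-01 s/km is conserved through the stack.
Layer 1: θ = 16.80°; offset = 27.7·tan 16.80° = 8.3631 m.
Layer 2: sin θ = p·0.97 = 0.4005 → θ = 23.61°; offset = 9.5·tan 23.61° = 4.1525 m.
Layer 3: sin θ = p·1.27 = 0.5244 → θ = 31.63°; offset = 23.9·tan 31.63° = 14.7189 m.
Total horizontal offset = 27.2345 m.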